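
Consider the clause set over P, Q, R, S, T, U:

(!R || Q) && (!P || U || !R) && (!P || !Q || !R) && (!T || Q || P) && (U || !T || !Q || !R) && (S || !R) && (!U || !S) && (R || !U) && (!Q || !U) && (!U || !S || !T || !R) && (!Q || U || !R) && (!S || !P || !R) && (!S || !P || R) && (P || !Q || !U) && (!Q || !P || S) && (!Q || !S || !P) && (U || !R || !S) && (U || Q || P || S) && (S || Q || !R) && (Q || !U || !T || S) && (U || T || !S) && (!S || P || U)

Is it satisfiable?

Case R = false:
(!U) alone gives U = false.
Case S = false:
Case Q = true:
(!P) alone gives P = false.
Every clause is now satisfied; T is unconstrained.
A satisfying assignment: P ↦ false, Q ↦ true, R ↦ false, S ↦ false, T ↦ true, U ↦ false.

Satisfiable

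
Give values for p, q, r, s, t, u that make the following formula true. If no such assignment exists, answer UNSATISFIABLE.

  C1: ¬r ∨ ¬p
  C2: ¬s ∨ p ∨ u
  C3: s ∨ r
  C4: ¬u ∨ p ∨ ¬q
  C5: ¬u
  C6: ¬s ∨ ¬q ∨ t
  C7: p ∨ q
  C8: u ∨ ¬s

Unit clause (¬u) forces u = False.
Unit clause (¬s) forces s = False.
Unit clause (r) forces r = True.
Unit clause (¬p) forces p = False.
Unit clause (q) forces q = True.
No clause remains; t is free.

p ↦ False, q ↦ True, r ↦ True, s ↦ False, t ↦ True, u ↦ False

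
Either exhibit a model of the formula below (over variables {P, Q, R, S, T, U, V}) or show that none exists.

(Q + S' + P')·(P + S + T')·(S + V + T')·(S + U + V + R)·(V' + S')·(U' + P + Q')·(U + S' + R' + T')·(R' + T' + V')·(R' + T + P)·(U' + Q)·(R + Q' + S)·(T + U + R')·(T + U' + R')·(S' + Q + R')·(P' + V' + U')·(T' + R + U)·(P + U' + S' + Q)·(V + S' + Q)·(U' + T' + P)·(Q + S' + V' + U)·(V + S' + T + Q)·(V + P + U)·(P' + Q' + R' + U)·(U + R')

P: 1, Q: 0, R: 0, S: 0, T: 0, U: 0, V: 1

Branch on V: set V = 1.
(S') alone gives S = 0.
Branch on P: set P = 1.
(U') alone gives U = 0.
(R') alone gives R = 0.
(Q') alone gives Q = 0.
(T') alone gives T = 0.
This assignment satisfies each clause.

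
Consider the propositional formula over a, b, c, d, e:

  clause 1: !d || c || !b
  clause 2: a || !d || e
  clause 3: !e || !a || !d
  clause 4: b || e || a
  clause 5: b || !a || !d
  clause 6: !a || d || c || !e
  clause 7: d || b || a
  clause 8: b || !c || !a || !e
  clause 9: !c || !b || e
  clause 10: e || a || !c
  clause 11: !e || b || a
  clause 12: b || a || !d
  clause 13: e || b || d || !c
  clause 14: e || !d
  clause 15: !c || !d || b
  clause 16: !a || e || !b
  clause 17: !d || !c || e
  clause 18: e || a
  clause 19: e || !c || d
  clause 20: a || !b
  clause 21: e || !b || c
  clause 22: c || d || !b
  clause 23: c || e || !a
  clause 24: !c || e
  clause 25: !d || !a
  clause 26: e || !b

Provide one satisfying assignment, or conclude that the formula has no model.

a ↦ true; b ↦ true; c ↦ true; d ↦ false; e ↦ true

Try e = true.
Try a = true.
From the singleton clause (!d), d = false.
From the singleton clause (c), c = true.
From the singleton clause (b), b = true.
All clauses are satisfied.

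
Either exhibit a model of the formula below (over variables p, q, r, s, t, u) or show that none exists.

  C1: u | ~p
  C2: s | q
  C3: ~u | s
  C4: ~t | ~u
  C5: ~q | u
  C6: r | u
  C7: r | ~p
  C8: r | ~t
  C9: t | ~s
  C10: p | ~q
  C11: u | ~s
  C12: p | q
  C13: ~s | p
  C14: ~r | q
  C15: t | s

Branch on u: set u = 1.
(s) alone gives s = 1.
(~t) alone gives t = 0.
But (t) is also a unit clause — contradiction.
Undo u and try u = 0.
(~p) alone gives p = 0.
(~q) alone gives q = 0.
But (q) is also a unit clause — contradiction.
Both values of u lead to a conflict.

UNSATISFIABLE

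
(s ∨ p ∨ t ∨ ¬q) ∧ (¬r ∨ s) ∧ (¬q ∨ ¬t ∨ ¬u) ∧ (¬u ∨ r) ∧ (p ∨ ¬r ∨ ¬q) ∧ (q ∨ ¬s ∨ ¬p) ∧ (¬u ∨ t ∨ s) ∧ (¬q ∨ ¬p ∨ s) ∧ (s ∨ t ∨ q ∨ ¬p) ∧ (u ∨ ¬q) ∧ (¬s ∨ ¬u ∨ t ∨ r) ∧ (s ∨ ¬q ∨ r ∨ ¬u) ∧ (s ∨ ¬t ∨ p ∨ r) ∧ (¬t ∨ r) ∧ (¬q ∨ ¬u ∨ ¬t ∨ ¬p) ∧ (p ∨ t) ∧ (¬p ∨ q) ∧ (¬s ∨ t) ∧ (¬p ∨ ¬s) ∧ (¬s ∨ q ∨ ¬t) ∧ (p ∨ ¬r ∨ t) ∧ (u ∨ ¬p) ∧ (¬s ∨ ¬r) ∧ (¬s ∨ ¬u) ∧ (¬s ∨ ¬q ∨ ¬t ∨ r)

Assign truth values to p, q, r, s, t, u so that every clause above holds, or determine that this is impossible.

UNSATISFIABLE

Suppose r = False.
The clause (¬u) is unit, so u = False.
The clause (¬q) is unit, so q = False.
The clause (¬t) is unit, so t = False.
The clause (p) is unit, so p = True.
That conflicts with the unit clause (¬p).
Backtrack on r: now try r = True.
The clause (s) is unit, so s = True.
That conflicts with the unit clause (¬s).
Both values of r lead to a conflict.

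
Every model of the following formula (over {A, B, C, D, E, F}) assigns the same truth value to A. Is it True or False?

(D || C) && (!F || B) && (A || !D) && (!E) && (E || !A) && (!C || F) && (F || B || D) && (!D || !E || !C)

False

Suppose A = true.
From the singleton clause (!E), E = false.
That conflicts with the unit clause (E).
So every satisfying assignment has A = False.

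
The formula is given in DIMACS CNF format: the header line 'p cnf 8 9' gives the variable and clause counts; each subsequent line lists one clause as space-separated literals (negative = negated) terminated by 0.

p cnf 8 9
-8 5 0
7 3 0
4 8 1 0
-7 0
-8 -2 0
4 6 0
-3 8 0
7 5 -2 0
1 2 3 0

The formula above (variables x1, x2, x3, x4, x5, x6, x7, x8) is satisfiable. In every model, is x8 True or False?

True

Suppose x8 = False.
The clause (¬x7) is unit, so x7 = False.
The clause (x3) is unit, so x3 = True.
But (¬x3) is also a unit clause — contradiction.
So every satisfying assignment has x8 = True.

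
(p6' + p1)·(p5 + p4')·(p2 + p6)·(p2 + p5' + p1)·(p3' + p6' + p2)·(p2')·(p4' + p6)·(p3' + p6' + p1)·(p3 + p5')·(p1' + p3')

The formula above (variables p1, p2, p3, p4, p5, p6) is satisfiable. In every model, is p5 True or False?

False

Suppose p5 = 1.
Unit clause (p2') forces p2 = 0.
Unit clause (p6) forces p6 = 1.
Unit clause (p1) forces p1 = 1.
Unit clause (p3') forces p3 = 0.
That conflicts with the unit clause (p3).
So every satisfying assignment has p5 = False.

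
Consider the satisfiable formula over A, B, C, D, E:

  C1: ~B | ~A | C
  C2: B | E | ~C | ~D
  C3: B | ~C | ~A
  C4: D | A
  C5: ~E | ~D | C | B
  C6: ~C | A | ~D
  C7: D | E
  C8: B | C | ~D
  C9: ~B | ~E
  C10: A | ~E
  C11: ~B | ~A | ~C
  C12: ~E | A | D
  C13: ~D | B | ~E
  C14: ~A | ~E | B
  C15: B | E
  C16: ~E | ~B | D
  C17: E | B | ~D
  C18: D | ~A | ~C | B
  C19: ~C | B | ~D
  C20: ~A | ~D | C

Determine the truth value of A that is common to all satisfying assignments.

Suppose A = 1.
Suppose B = 0.
The clause (~C) is unit, so C = 0.
The clause (~D) is unit, so D = 0.
The clause (E) is unit, so E = 1.
That conflicts with the unit clause (~E).
Undo B and try B = 1.
The clause (C) is unit, so C = 1.
That conflicts with the unit clause (~C).
Either choice for B ends in contradiction.
So every satisfying assignment has A = False.

False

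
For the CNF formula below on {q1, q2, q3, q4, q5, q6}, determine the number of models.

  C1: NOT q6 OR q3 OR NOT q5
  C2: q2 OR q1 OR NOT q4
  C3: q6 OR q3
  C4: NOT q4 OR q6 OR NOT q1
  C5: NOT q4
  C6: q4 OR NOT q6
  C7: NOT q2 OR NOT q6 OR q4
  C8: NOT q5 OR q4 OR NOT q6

8

There are 2^6 = 64 truth assignments over (q1, q2, q3, q4, q5, q6).
Split on q2. With q2 = true, the clauses containing q2 are satisfied and NOT q2 drops from the rest; 4 of the 2^5 = 32 assignments to the other variables satisfy what remains.
With q2 = false, by the same count on the reduced clause set, 4 assignments work.
(One model: q1=F, q2=F, q3=T, q4=F, q5=F, q6=F.)
Total: 4 + 4 = 8.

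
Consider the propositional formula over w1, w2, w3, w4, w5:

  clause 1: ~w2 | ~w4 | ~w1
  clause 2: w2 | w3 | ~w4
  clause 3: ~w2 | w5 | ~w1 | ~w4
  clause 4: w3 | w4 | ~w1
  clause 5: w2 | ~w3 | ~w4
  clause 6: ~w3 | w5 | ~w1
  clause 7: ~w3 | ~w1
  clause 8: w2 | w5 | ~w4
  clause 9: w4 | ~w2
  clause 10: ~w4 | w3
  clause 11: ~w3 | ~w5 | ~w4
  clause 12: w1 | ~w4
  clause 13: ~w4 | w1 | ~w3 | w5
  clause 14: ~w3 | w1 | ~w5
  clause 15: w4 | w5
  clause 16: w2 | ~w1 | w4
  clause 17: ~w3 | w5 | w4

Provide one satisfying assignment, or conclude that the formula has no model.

Suppose w3 = 0.
(~w4) alone gives w4 = 0.
(~w1) alone gives w1 = 0.
(~w2) alone gives w2 = 0.
(w5) alone gives w5 = 1.
All clauses are satisfied.

w1=0,  w2=0,  w3=0,  w4=0,  w5=1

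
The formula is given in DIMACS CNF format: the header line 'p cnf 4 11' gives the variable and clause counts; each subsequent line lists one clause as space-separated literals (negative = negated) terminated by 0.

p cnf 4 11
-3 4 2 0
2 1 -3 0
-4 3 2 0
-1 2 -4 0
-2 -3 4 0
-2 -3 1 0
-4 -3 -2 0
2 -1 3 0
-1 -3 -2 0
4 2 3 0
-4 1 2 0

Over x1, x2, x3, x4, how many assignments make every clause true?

There are 2^4 = 16 truth assignments over (x1, x2, x3, x4).
Check each against the 11 clauses (columns in the order x1, x2, x3, x4):
  F F F F  ✗ fails (x4 ∨ x2 ∨ x3)
  F F F T  ✗ fails (¬x4 ∨ x3 ∨ x2)
  F F T F  ✗ fails (¬x3 ∨ x4 ∨ x2)
  F F T T  ✗ fails (x2 ∨ x1 ∨ ¬x3)
  F T F F  ✓ satisfies all
  F T F T  ✓ satisfies all
  F T T F  ✗ fails (¬x2 ∨ ¬x3 ∨ x4)
  F T T T  ✗ fails (¬x2 ∨ ¬x3 ∨ x1)
  T F F F  ✗ fails (x2 ∨ ¬x1 ∨ x3)
  T F F T  ✗ fails (¬x4 ∨ x3 ∨ x2)
  T F T F  ✗ fails (¬x3 ∨ x4 ∨ x2)
  T F T T  ✗ fails (¬x1 ∨ x2 ∨ ¬x4)
  T T F F  ✓ satisfies all
  T T F T  ✓ satisfies all
  T T T F  ✗ fails (¬x2 ∨ ¬x3 ∨ x4)
  T T T T  ✗ fails (¬x4 ∨ ¬x3 ∨ ¬x2)
4 of the 16 rows are models.

4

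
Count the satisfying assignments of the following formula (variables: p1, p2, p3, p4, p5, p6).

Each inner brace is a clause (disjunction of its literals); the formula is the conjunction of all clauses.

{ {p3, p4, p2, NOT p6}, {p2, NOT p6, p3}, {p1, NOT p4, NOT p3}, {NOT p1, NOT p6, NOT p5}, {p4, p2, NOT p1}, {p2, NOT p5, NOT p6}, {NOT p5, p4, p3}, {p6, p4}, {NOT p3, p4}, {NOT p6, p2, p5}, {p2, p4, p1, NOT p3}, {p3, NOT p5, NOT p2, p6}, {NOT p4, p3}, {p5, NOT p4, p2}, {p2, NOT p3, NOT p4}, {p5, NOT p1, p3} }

There are 2^6 = 64 truth assignments over (p1, p2, p3, p4, p5, p6).
Split on p1. With p1 = true, the clauses containing p1 are satisfied and NOT p1 drops from the rest; 3 of the 2^5 = 32 assignments to the other variables satisfy what remains.
With p1 = false, by the same count on the reduced clause set, 1 assignment works.
(One model: p1=F, p2=T, p3=F, p4=F, p5=F, p6=T.)
Total: 3 + 1 = 4.

4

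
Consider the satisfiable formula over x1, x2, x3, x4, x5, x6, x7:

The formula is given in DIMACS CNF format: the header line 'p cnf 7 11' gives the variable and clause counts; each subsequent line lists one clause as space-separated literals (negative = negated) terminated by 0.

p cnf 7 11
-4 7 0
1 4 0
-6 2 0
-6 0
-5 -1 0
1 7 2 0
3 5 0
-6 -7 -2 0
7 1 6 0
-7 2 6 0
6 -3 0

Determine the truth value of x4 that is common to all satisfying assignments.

Suppose x4 = False.
From the singleton clause (x1), x1 = True.
From the singleton clause (¬x6), x6 = False.
From the singleton clause (¬x5), x5 = False.
From the singleton clause (x3), x3 = True.
That conflicts with the unit clause (¬x3).
So every satisfying assignment has x4 = True.

True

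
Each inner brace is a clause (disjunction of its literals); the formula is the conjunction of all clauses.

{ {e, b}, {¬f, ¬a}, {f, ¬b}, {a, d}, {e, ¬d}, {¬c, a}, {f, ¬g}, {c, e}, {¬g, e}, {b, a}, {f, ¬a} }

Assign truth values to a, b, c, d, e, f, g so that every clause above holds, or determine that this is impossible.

Try e = True.
Try f = True.
From the singleton clause (¬a), a = False.
From the singleton clause (d), d = True.
From the singleton clause (¬c), c = False.
From the singleton clause (b), b = True.
All clauses hold; g can take either value.

a: False, b: True, c: False, d: True, e: True, f: True, g: True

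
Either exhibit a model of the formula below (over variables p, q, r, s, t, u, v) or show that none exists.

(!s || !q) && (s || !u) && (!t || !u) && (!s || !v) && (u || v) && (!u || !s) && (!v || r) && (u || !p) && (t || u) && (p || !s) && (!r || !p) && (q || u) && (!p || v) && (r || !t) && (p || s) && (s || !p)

UNSATISFIABLE

Case s = false:
The clause (!u) is unit, so u = false.
The clause (v) is unit, so v = true.
The clause (r) is unit, so r = true.
The clause (!p) is unit, so p = false.
That conflicts with the unit clause (p).
So s must be the other value — set s = true.
The clause (!q) is unit, so q = false.
The clause (!v) is unit, so v = false.
The clause (u) is unit, so u = true.
That conflicts with the unit clause (!u).
Either choice for s ends in contradiction.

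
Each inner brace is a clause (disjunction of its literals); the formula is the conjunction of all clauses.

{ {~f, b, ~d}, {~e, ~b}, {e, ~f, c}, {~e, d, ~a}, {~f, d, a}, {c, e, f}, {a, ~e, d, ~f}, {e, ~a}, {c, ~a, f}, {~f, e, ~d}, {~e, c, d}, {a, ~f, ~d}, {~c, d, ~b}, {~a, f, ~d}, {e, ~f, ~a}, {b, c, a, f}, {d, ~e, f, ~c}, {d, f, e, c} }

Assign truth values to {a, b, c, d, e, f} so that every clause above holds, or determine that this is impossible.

a ↦ 0; b ↦ 1; c ↦ 1; d ↦ 1; e ↦ 0; f ↦ 0

Suppose e = 0.
Unit clause (~a) forces a = 0.
Suppose f = 0.
Unit clause (c) forces c = 1.
Suppose d = 1.
Every clause is now satisfied; b is unconstrained.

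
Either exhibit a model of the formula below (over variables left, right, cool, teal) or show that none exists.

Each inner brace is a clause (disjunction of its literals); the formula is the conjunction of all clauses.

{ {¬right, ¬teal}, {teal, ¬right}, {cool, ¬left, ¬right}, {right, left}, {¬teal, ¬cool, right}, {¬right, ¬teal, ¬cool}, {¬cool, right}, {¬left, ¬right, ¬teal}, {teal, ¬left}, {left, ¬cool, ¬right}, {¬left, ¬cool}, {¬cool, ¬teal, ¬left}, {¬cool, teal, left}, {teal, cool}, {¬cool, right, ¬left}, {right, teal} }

left=True; right=False; cool=False; teal=True

Suppose right = False.
(left) alone gives left = True.
(¬cool) alone gives cool = False.
(teal) alone gives teal = True.
All clauses are satisfied.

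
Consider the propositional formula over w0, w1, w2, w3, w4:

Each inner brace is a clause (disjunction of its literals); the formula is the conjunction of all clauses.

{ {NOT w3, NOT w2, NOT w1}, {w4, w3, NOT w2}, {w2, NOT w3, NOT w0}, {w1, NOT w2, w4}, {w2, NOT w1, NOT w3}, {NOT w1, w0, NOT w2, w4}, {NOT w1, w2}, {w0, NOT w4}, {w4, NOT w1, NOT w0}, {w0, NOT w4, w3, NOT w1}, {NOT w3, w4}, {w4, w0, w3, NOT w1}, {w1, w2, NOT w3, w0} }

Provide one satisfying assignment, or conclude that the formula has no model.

Try w1 = false.
Try w2 = false.
Try w3 = false.
Try w0 = false.
From the singleton clause (NOT w4), w4 = false.
All clauses are satisfied.

w0: false; w1: false; w2: false; w3: false; w4: false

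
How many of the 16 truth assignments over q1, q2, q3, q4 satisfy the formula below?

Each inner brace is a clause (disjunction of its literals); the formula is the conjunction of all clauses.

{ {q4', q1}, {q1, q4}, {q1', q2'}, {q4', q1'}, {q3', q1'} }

1

There are 2^4 = 16 truth assignments over (q1, q2, q3, q4).
Split on q1. With q1 = 1, the clauses containing q1 are satisfied and q1' drops from the rest; 1 of the 2^3 = 8 assignments to the other variables satisfy what remains.
With q1 = 0, by the same count on the reduced clause set, 0 assignments work.
(One model: q1=T, q2=F, q3=F, q4=F.)
Total: 1 + 0 = 1.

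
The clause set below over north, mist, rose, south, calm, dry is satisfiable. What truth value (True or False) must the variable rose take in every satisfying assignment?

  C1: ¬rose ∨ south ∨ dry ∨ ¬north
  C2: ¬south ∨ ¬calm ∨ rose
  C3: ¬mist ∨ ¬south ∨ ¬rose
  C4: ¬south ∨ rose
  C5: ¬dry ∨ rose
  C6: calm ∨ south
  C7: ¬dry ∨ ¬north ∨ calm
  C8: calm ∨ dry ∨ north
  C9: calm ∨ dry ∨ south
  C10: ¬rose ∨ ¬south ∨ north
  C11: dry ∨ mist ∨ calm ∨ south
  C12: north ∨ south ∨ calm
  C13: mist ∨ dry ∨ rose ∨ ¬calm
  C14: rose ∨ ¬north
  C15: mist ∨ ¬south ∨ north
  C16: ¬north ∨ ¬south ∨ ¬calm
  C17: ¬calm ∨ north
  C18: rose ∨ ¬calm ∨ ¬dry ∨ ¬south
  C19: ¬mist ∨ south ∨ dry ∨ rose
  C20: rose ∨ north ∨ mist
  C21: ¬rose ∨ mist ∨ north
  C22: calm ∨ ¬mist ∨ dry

True

Suppose rose = False.
The clause (¬south) is unit, so south = False.
The clause (¬dry) is unit, so dry = False.
The clause (calm) is unit, so calm = True.
The clause (mist) is unit, so mist = True.
Now (¬mist) is unsatisfied and unit — conflict.
So every satisfying assignment has rose = True.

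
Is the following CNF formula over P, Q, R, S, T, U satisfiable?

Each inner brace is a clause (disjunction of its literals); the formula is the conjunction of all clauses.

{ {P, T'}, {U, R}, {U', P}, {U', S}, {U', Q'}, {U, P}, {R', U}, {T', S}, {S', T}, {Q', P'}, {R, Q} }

Suppose P = 1.
Unit clause (Q') forces Q = 0.
Unit clause (R) forces R = 1.
Unit clause (U) forces U = 1.
Unit clause (S) forces S = 1.
Unit clause (T) forces T = 1.
Every clause now holds.
A satisfying assignment: P ↦ 1,  Q ↦ 0,  R ↦ 1,  S ↦ 1,  T ↦ 1,  U ↦ 1.

Yes, satisfiable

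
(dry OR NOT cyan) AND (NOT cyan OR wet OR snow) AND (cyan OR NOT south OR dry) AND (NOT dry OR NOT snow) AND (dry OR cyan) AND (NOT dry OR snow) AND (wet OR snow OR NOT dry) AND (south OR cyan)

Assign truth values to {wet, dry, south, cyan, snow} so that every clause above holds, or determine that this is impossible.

Case dry = true:
From the singleton clause (NOT snow), snow = false.
Now (snow) is unsatisfied and unit — conflict.
That branch fails; take dry = false instead.
From the singleton clause (NOT cyan), cyan = false.
Now (cyan) is unsatisfied and unit — conflict.
Either choice for dry ends in contradiction.

UNSATISFIABLE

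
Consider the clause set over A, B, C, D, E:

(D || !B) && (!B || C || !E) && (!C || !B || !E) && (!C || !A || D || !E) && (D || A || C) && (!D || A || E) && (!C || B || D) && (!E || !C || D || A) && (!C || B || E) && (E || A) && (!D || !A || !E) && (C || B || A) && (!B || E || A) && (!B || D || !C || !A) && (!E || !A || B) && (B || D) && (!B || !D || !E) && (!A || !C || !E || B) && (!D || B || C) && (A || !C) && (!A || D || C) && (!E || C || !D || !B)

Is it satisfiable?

Yes

Branch on D: set D = true.
Branch on A: set A = true.
The clause (!E) is unit, so E = false.
Branch on C: set C = false.
The clause (B) is unit, so B = true.
This assignment satisfies each clause.
A satisfying assignment: A: true, B: true, C: false, D: true, E: false.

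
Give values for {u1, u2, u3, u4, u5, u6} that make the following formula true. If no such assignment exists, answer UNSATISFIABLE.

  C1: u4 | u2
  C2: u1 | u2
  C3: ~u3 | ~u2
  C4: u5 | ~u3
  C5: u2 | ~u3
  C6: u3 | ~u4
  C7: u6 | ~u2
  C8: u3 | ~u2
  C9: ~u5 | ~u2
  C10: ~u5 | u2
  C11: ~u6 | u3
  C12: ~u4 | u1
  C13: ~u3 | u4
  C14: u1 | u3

Try u4 = 1.
Unit clause (u3) forces u3 = 1.
Unit clause (~u2) forces u2 = 0.
Now (u2) is unsatisfied and unit — conflict.
So u4 must be the other value — set u4 = 0.
Unit clause (u2) forces u2 = 1.
Unit clause (~u3) forces u3 = 0.
Now (u3) is unsatisfied and unit — conflict.
Either choice for u4 ends in contradiction.

UNSATISFIABLE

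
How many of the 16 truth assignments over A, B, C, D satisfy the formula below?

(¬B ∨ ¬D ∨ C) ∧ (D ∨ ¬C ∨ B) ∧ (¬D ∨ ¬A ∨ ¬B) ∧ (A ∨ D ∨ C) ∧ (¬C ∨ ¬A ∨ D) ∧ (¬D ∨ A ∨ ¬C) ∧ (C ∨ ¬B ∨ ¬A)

There are 2^4 = 16 truth assignments over (A, B, C, D).
Check each against the 7 clauses (columns in the order A, B, C, D):
  F F F F  ✗ fails (A ∨ D ∨ C)
  F F F T  ✓ satisfies all
  F F T F  ✗ fails (D ∨ ¬C ∨ B)
  F F T T  ✗ fails (¬D ∨ A ∨ ¬C)
  F T F F  ✗ fails (A ∨ D ∨ C)
  F T F T  ✗ fails (¬B ∨ ¬D ∨ C)
  F T T F  ✓ satisfies all
  F T T T  ✗ fails (¬D ∨ A ∨ ¬C)
  T F F F  ✓ satisfies all
  T F F T  ✓ satisfies all
  T F T F  ✗ fails (D ∨ ¬C ∨ B)
  T F T T  ✓ satisfies all
  T T F F  ✗ fails (C ∨ ¬B ∨ ¬A)
  T T F T  ✗ fails (¬B ∨ ¬D ∨ C)
  T T T F  ✗ fails (¬C ∨ ¬A ∨ D)
  T T T T  ✗ fails (¬D ∨ ¬A ∨ ¬B)
5 of the 16 rows are models.

5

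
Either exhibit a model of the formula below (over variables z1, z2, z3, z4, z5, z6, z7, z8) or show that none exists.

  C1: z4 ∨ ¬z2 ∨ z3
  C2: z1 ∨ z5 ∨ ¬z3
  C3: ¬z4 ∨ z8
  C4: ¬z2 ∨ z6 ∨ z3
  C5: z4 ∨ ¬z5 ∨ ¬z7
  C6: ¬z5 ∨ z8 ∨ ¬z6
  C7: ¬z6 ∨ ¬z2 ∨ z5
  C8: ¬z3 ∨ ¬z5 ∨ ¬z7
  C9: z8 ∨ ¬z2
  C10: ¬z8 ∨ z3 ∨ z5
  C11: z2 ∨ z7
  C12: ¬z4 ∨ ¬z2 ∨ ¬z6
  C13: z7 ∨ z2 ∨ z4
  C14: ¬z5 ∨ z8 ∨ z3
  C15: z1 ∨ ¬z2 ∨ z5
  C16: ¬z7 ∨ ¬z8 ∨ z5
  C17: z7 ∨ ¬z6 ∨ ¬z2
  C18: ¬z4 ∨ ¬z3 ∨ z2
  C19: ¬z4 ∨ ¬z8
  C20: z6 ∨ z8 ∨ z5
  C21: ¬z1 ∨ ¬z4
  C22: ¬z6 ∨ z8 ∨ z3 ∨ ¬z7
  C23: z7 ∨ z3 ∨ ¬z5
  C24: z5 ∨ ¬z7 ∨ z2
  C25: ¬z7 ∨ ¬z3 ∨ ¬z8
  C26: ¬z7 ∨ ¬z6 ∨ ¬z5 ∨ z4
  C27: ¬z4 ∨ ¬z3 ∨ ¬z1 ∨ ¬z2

z1 ↦ True; z2 ↦ True; z3 ↦ True; z4 ↦ False; z5 ↦ False; z6 ↦ False; z7 ↦ False; z8 ↦ True

Try z4 = False.
Try z2 = True.
Unit clause (z3) forces z3 = True.
Unit clause (z8) forces z8 = True.
Unit clause (¬z7) forces z7 = False.
Unit clause (¬z6) forces z6 = False.
Try z1 = True.
Every clause is now satisfied; z5 is unconstrained.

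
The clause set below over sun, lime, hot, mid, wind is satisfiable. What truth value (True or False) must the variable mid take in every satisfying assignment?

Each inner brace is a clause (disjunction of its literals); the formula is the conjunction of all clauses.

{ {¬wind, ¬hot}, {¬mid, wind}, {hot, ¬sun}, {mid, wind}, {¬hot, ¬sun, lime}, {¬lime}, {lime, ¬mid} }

False

Suppose mid = True.
Unit clause (wind) forces wind = True.
Unit clause (¬hot) forces hot = False.
Unit clause (¬sun) forces sun = False.
Unit clause (¬lime) forces lime = False.
That conflicts with the unit clause (lime).
So every satisfying assignment has mid = False.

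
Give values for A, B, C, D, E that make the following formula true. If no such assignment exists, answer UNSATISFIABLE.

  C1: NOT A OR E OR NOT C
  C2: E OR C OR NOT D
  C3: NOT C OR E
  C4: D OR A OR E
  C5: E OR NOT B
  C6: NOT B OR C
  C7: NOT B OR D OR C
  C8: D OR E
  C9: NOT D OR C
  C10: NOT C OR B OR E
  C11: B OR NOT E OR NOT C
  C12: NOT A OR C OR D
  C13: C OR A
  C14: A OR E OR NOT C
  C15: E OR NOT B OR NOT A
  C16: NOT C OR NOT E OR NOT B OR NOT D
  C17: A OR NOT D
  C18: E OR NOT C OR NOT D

Case C = true:
From the singleton clause (E), E = true.
From the singleton clause (B), B = true.
From the singleton clause (NOT D), D = false.
No clause remains; A is free.

A ↦ false; B ↦ true; C ↦ true; D ↦ false; E ↦ true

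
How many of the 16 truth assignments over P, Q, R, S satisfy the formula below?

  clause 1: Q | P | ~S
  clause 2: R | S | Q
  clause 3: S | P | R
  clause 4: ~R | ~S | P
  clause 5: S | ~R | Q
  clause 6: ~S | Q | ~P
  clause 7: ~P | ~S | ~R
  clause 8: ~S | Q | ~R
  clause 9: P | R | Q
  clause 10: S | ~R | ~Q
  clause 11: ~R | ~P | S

3

There are 2^4 = 16 truth assignments over (P, Q, R, S).
Check each against the 11 clauses (columns in the order P, Q, R, S):
  F F F F  ✗ fails (R | S | Q)
  F F F T  ✗ fails (Q | P | ~S)
  F F T F  ✗ fails (S | ~R | Q)
  F F T T  ✗ fails (Q | P | ~S)
  F T F F  ✗ fails (S | P | R)
  F T F T  ✓ satisfies all
  F T T F  ✗ fails (S | ~R | ~Q)
  F T T T  ✗ fails (~R | ~S | P)
  T F F F  ✗ fails (R | S | Q)
  T F F T  ✗ fails (~S | Q | ~P)
  T F T F  ✗ fails (S | ~R | Q)
  T F T T  ✗ fails (~S | Q | ~P)
  T T F F  ✓ satisfies all
  T T F T  ✓ satisfies all
  T T T F  ✗ fails (S | ~R | ~Q)
  T T T T  ✗ fails (~P | ~S | ~R)
3 of the 16 rows are models.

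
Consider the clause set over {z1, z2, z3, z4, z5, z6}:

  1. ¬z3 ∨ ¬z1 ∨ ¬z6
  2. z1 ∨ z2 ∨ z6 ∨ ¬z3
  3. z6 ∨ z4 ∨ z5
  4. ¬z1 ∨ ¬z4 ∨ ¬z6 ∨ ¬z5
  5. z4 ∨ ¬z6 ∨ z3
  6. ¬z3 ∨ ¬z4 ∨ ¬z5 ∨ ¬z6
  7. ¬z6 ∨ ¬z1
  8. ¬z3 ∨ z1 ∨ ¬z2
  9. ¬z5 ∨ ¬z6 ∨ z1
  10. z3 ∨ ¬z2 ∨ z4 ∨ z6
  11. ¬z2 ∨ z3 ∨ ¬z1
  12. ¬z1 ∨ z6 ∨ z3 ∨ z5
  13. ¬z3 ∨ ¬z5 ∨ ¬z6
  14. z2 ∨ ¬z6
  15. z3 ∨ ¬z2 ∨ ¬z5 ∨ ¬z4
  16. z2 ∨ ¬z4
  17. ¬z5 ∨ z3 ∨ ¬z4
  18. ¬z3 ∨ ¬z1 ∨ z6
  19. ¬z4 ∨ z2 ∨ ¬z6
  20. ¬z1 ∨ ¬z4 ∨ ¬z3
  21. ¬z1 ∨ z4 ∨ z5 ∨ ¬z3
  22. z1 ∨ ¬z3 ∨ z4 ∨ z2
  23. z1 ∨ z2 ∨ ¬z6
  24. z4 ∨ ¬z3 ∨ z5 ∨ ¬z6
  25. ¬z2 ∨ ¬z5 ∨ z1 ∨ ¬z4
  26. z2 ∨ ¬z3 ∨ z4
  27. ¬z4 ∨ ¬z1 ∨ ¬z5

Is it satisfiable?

Yes, satisfiable

Case z6 = True:
The clause (¬z1) is unit, so z1 = False.
The clause (¬z5) is unit, so z5 = False.
The clause (z2) is unit, so z2 = True.
The clause (¬z3) is unit, so z3 = False.
The clause (z4) is unit, so z4 = True.
This assignment satisfies each clause.
A satisfying assignment: z1 ↦ False, z2 ↦ True, z3 ↦ False, z4 ↦ True, z5 ↦ False, z6 ↦ True.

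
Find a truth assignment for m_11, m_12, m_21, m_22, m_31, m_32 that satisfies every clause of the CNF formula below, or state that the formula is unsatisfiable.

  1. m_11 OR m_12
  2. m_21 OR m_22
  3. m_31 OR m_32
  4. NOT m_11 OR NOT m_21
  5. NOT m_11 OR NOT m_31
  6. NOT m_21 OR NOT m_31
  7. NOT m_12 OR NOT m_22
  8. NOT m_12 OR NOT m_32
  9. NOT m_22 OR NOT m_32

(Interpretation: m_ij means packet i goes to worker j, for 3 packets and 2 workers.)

Suppose m_11 = true.
Unit clause (NOT m_21) forces m_21 = false.
Unit clause (m_22) forces m_22 = true.
Unit clause (NOT m_31) forces m_31 = false.
Unit clause (m_32) forces m_32 = true.
That conflicts with the unit clause (NOT m_32).
Undo m_11 and try m_11 = false.
Unit clause (m_12) forces m_12 = true.
Unit clause (NOT m_22) forces m_22 = false.
Unit clause (m_21) forces m_21 = true.
Unit clause (NOT m_31) forces m_31 = false.
Unit clause (m_32) forces m_32 = true.
That conflicts with the unit clause (NOT m_32).
Neither m_11 = true nor m_11 = false works.

UNSATISFIABLE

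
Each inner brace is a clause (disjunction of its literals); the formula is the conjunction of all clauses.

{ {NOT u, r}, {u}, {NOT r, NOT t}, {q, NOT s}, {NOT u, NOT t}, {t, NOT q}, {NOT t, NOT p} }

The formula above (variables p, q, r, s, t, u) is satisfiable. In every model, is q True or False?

Suppose q = true.
From the singleton clause (u), u = true.
From the singleton clause (r), r = true.
From the singleton clause (NOT t), t = false.
But (t) is also a unit clause — contradiction.
So every satisfying assignment has q = False.

False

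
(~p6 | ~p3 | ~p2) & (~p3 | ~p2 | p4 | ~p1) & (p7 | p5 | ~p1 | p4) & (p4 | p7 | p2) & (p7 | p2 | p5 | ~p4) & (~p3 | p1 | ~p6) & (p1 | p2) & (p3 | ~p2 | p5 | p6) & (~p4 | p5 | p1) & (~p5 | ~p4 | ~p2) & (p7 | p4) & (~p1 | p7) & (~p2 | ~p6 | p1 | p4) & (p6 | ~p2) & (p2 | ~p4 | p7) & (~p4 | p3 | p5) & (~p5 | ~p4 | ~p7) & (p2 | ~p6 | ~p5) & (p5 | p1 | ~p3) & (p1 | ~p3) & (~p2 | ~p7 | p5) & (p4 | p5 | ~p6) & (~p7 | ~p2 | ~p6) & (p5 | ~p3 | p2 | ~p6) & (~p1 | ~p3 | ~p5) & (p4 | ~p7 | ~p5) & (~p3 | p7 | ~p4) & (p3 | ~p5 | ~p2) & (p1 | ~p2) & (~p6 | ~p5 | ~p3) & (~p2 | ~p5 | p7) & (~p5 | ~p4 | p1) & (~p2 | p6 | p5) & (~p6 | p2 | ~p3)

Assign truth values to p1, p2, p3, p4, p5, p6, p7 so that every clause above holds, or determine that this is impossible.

Suppose p1 = 1.
From the singleton clause (p7), p7 = 1.
Suppose p6 = 0.
From the singleton clause (~p2), p2 = 0.
Suppose p5 = 0.
Suppose p4 = 1.
From the singleton clause (p3), p3 = 1.
Every clause now holds.

p1: 1,  p2: 0,  p3: 1,  p4: 1,  p5: 0,  p6: 0,  p7: 1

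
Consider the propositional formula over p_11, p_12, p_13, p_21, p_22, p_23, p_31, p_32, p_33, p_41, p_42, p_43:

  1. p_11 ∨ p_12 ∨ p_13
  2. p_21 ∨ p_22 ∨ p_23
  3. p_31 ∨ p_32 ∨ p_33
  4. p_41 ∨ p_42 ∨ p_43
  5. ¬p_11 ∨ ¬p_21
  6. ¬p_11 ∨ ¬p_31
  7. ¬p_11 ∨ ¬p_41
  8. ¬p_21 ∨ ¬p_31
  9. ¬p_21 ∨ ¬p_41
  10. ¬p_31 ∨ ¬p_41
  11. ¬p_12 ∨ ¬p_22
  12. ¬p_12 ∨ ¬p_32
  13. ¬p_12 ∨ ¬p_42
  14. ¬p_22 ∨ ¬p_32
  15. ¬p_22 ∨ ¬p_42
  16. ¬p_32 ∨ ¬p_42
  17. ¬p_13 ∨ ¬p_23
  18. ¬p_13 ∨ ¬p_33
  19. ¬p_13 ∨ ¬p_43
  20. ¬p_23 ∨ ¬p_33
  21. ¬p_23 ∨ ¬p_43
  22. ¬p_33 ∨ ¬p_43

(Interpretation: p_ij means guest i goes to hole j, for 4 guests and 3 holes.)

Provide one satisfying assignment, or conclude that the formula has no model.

Branch on p_11: set p_11 = False.
Branch on p_12: set p_12 = True.
From the singleton clause (¬p_22), p_22 = False.
From the singleton clause (¬p_32), p_32 = False.
From the singleton clause (¬p_42), p_42 = False.
Branch on p_21: set p_21 = True.
From the singleton clause (¬p_31), p_31 = False.
From the singleton clause (p_33), p_33 = True.
From the singleton clause (¬p_41), p_41 = False.
From the singleton clause (p_43), p_43 = True.
Now (¬p_43) is unsatisfied and unit — conflict.
So p_21 must be the other value — set p_21 = False.
From the singleton clause (p_23), p_23 = True.
From the singleton clause (¬p_13), p_13 = False.
From the singleton clause (¬p_33), p_33 = False.
From the singleton clause (p_31), p_31 = True.
From the singleton clause (¬p_41), p_41 = False.
From the singleton clause (p_43), p_43 = True.
Now (¬p_43) is unsatisfied and unit — conflict.
Neither p_21 = True nor p_21 = False works.
So p_12 must be the other value — set p_12 = False.
From the singleton clause (p_13), p_13 = True.
From the singleton clause (¬p_23), p_23 = False.
From the singleton clause (¬p_33), p_33 = False.
From the singleton clause (¬p_43), p_43 = False.
Branch on p_21: set p_21 = True.
From the singleton clause (¬p_31), p_31 = False.
From the singleton clause (p_32), p_32 = True.
From the singleton clause (¬p_41), p_41 = False.
From the singleton clause (p_42), p_42 = True.
Now (¬p_42) is unsatisfied and unit — conflict.
So p_21 must be the other value — set p_21 = False.
From the singleton clause (p_22), p_22 = True.
From the singleton clause (¬p_32), p_32 = False.
From the singleton clause (p_31), p_31 = True.
From the singleton clause (¬p_41), p_41 = False.
From the singleton clause (p_42), p_42 = True.
Now (¬p_42) is unsatisfied and unit — conflict.
Neither p_21 = True nor p_21 = False works.
Neither p_12 = True nor p_12 = False works.
So p_11 must be the other value — set p_11 = True.
From the singleton clause (¬p_21), p_21 = False.
From the singleton clause (¬p_31), p_31 = False.
From the singleton clause (¬p_41), p_41 = False.
Branch on p_22: set p_22 = True.
From the singleton clause (¬p_12), p_12 = False.
From the singleton clause (¬p_32), p_32 = False.
From the singleton clause (p_33), p_33 = True.
From the singleton clause (¬p_42), p_42 = False.
From the singleton clause (p_43), p_43 = True.
Now (¬p_43) is unsatisfied and unit — conflict.
So p_22 must be the other value — set p_22 = False.
From the singleton clause (p_23), p_23 = True.
From the singleton clause (¬p_13), p_13 = False.
From the singleton clause (¬p_33), p_33 = False.
From the singleton clause (p_32), p_32 = True.
From the singleton clause (¬p_12), p_12 = False.
From the singleton clause (¬p_42), p_42 = False.
From the singleton clause (p_43), p_43 = True.
Now (¬p_43) is unsatisfied and unit — conflict.
Neither p_22 = True nor p_22 = False works.
Neither p_11 = True nor p_11 = False works.

UNSATISFIABLE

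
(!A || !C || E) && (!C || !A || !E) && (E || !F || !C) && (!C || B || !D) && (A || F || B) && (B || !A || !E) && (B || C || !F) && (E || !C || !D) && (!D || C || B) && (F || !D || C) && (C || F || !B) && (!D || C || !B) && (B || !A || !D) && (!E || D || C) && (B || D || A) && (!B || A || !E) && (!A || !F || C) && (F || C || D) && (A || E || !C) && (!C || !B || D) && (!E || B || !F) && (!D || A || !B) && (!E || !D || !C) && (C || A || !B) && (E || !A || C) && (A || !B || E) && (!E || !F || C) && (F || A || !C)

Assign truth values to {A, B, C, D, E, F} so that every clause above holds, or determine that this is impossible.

Suppose A = false.
Suppose F = true.
Suppose E = true.
From the singleton clause (!B), B = false.
That conflicts with the unit clause (B).
Backtrack on E: now try E = false.
From the singleton clause (!C), C = false.
From the singleton clause (B), B = true.
That conflicts with the unit clause (!B).
Neither E = true nor E = false works.
Backtrack on F: now try F = false.
From the singleton clause (B), B = true.
From the singleton clause (C), C = true.
That conflicts with the unit clause (!C).
Neither F = true nor F = false works.
Backtrack on A: now try A = true.
Suppose C = false.
From the singleton clause (!F), F = false.
From the singleton clause (!D), D = false.
That conflicts with the unit clause (D).
Backtrack on C: now try C = true.
From the singleton clause (E), E = true.
That conflicts with the unit clause (!E).
Neither C = true nor C = false works.
Neither A = true nor A = false works.

UNSATISFIABLE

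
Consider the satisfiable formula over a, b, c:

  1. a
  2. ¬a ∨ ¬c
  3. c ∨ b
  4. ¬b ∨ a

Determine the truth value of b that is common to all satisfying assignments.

True

Suppose b = False.
Unit clause (a) forces a = True.
Unit clause (¬c) forces c = False.
That conflicts with the unit clause (c).
So every satisfying assignment has b = True.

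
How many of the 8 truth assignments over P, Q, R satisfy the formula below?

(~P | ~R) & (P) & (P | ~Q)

There are 2^3 = 8 truth assignments over (P, Q, R).
Check each against the 3 clauses (columns in the order P, Q, R):
  F F F  ✗ fails (P)
  F F T  ✗ fails (P)
  F T F  ✗ fails (P)
  F T T  ✗ fails (P)
  T F F  ✓ satisfies all
  T F T  ✗ fails (~P | ~R)
  T T F  ✓ satisfies all
  T T T  ✗ fails (~P | ~R)
2 of the 8 rows are models.

2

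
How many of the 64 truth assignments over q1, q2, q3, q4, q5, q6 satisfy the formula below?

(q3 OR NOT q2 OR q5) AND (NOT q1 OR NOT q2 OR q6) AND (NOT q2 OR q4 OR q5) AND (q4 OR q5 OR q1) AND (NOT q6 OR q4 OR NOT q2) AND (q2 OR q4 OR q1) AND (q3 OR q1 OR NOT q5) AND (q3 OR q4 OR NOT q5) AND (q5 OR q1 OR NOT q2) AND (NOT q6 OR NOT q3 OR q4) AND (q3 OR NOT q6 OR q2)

There are 2^6 = 64 truth assignments over (q1, q2, q3, q4, q5, q6).
Split on q1. With q1 = true, the clauses containing q1 are satisfied and NOT q1 drops from the rest; 12 of the 2^5 = 32 assignments to the other variables satisfy what remains.
With q1 = false, by the same count on the reduced clause set, 8 assignments work.
(One model: q1=F, q2=F, q3=F, q4=T, q5=F, q6=F.)
Total: 12 + 8 = 20.

20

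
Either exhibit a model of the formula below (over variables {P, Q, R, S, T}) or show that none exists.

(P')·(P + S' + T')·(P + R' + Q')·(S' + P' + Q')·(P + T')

From the singleton clause (P'), P = 0.
From the singleton clause (T'), T = 0.
Try R = 0.
All clauses hold; Q, S can take either value.

P ↦ 0,  Q ↦ 0,  R ↦ 0,  S ↦ 1,  T ↦ 0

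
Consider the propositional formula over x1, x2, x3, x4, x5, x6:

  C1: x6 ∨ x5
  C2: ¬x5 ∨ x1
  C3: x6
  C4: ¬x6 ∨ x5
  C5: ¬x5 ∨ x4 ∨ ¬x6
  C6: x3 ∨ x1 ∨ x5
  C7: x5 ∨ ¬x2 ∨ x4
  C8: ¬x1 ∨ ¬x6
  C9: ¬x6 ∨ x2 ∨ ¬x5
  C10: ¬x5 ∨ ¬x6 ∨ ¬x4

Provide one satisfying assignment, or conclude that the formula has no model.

(x6) alone gives x6 = True.
(x5) alone gives x5 = True.
(x1) alone gives x1 = True.
But (¬x1) is also a unit clause — contradiction.

UNSATISFIABLE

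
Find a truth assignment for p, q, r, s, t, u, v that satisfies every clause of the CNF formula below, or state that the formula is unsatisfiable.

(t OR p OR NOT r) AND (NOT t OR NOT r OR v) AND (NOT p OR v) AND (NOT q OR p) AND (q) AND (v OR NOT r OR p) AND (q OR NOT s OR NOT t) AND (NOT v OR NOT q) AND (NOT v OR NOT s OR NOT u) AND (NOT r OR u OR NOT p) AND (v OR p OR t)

The clause (q) is unit, so q = true.
The clause (p) is unit, so p = true.
The clause (v) is unit, so v = true.
That conflicts with the unit clause (NOT v).

UNSATISFIABLE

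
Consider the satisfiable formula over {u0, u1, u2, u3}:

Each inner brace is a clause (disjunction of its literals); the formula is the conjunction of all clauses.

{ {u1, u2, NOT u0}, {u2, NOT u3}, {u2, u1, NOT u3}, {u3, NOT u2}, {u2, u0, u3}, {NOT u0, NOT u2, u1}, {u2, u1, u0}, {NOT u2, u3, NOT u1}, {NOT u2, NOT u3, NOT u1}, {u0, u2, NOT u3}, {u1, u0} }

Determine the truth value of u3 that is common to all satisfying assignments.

False

Suppose u3 = true.
(u2) alone gives u2 = true.
(NOT u1) alone gives u1 = false.
(NOT u0) alone gives u0 = false.
That conflicts with the unit clause (u0).
So every satisfying assignment has u3 = False.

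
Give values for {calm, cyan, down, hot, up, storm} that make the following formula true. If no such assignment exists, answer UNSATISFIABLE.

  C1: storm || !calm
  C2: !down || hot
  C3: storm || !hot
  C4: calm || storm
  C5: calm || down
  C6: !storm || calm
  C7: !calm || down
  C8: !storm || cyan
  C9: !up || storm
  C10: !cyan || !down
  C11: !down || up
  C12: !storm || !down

UNSATISFIABLE

Branch on storm: set storm = true.
From the singleton clause (calm), calm = true.
From the singleton clause (down), down = true.
That conflicts with the unit clause (!down).
So storm must be the other value — set storm = false.
From the singleton clause (!calm), calm = false.
That conflicts with the unit clause (calm).
Both values of storm lead to a conflict.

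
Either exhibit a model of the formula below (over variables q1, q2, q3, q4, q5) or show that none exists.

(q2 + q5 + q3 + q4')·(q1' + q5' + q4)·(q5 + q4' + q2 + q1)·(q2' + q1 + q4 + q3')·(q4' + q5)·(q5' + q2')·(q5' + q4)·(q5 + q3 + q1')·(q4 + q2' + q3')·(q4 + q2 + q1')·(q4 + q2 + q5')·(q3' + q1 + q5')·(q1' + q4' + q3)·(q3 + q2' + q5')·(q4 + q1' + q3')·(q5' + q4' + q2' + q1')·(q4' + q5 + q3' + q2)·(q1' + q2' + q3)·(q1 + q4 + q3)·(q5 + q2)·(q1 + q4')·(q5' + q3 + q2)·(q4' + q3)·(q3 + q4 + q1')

q1=1; q2=0; q3=1; q4=1; q5=1

Try q4 = 1.
Unit clause (q5) forces q5 = 1.
Unit clause (q2') forces q2 = 0.
Unit clause (q1) forces q1 = 1.
Unit clause (q3) forces q3 = 1.
All clauses are satisfied.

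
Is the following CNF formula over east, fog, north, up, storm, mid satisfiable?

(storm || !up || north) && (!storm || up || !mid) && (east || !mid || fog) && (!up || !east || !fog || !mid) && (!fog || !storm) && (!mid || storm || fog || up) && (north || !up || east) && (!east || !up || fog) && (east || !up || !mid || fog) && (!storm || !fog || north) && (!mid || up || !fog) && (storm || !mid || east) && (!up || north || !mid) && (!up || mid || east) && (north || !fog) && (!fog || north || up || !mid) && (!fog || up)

Try fog = false.
Try east = true.
Unit clause (!up) forces up = false.
Try storm = true.
Unit clause (!mid) forces mid = false.
All clauses hold; north can take either value.
A satisfying assignment: east: true; fog: false; north: true; up: false; storm: true; mid: false.

Satisfiable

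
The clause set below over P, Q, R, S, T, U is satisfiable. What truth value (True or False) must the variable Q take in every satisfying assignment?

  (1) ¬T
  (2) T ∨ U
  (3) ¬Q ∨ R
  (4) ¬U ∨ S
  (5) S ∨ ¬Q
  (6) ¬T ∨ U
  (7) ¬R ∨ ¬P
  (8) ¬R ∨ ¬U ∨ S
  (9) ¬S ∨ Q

True

Suppose Q = False.
Unit clause (¬T) forces T = False.
Unit clause (U) forces U = True.
Unit clause (S) forces S = True.
But (¬S) is also a unit clause — contradiction.
So every satisfying assignment has Q = True.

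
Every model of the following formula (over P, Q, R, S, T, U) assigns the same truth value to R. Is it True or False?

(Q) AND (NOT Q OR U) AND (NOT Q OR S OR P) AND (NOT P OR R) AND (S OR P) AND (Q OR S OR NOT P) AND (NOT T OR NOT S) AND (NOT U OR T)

Suppose R = false.
From the singleton clause (Q), Q = true.
From the singleton clause (U), U = true.
From the singleton clause (NOT P), P = false.
From the singleton clause (S), S = true.
From the singleton clause (NOT T), T = false.
That conflicts with the unit clause (T).
So every satisfying assignment has R = True.

True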